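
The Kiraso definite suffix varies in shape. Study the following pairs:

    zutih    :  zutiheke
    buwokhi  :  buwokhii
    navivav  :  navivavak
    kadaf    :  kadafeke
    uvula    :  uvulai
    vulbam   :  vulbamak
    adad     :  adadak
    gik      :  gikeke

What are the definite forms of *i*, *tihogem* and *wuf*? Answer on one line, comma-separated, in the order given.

Looking at the final sound of each stem: -eke when the stem ends in a voiceless consonant (*zutih*, *kadaf*, *gik*); -ak when the stem ends in a voiced consonant (*navivav*, *vulbam*, *adad*); -i when the stem ends in a vowel (*buwokhi*, *uvula*).
Since the final sound of *i* is /i/ (a vowel), it takes -i, giving *ii*.
*tihogem*: final sound = /m/, a voiced consonant → -ak → *tihogemak*.
Since the final sound of *wuf* is /f/ (a voiceless consonant), it takes -eke, giving *wufeke*.

ii, tihogemak, wufeke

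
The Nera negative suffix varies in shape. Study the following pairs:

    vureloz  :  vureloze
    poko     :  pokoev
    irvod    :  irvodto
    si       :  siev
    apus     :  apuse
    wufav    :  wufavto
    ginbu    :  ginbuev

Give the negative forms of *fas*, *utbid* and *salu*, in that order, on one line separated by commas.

The alternation tracks the final sound of the stem — -e when the stem ends in a sibilant (*vureloz*, *apus*); -to when the stem ends in a non-sibilant consonant (*irvod*, *wufav*); -ev when the stem ends in a vowel (*poko*, *si*, *ginbu*).
Since the final sound of *fas* is /s/ (a sibilant), it takes -e, giving *fase*.
*utbid*: final sound = /d/, a non-sibilant consonant → -to → *utbidto*.
*salu* — final sound /u/ (a vowel) → -ev → *saluev*.

fase, utbidto, saluev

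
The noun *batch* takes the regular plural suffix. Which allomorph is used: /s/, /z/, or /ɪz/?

/ɪz/

The stem *batch* ends in a sibilant (/s, z, ʃ, ʒ, tʃ, dʒ/).
The plural suffix surfaces as /ɪz/ after sibilants, /s/ after other voiceless consonants, and /z/ after other voiced sounds.
So the plural -s on *batch* is pronounced /ɪz/.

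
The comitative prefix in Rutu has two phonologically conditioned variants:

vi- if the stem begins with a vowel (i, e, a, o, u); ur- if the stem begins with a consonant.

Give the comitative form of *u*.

viu

*u*: first sound = /u/, a vowel → vi- → *viu*.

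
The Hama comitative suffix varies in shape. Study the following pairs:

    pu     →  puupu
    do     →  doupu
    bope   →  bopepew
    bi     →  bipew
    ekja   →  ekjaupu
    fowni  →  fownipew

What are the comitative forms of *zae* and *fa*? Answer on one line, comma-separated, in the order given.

The pattern is front/back vowel harmony: -pew when the last vowel of the stem is a front vowel (*bope*, *bi*, *fowni*); -upu when the last vowel of the stem is a back vowel (*pu*, *do*, *ekja*).
Since the last vowel of *zae* is /e/ (a front vowel), it takes -pew, giving *zaepew*.
*fa*: last vowel = /a/, a back vowel → -upu → *faupu*.

zaepew, faupu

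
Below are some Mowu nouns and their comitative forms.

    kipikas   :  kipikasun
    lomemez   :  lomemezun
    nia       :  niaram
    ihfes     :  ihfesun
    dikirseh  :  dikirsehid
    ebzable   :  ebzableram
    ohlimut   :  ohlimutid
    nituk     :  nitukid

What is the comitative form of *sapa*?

The alternation tracks the final sound of the stem — -un when the stem ends in a sibilant (*kipikas*, *lomemez*, *ihfes*); -id when the stem ends in a non-sibilant consonant (*dikirseh*, *ohlimut*, *nituk*); -ram when the stem ends in a vowel (*nia*, *ebzable*).
The final sound of *sapa* is /a/, which is a vowel, so the suffix is -ram, giving *saparam*.

saparam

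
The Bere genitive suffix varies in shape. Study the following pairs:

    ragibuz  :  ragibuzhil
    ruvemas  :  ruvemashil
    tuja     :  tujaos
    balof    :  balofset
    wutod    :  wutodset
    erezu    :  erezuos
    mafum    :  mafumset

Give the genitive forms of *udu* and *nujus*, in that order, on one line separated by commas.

uduos, nujushil

The alternation tracks the final sound of the stem — -hil when the stem ends in a sibilant (*ragibuz*, *ruvemas*); -set when the stem ends in a non-sibilant consonant (*balof*, *wutod*, *mafum*); -os when the stem ends in a vowel (*tuja*, *erezu*).
*udu* — final sound /u/ (a vowel) → -os → *uduos*.
*nujus* — final sound /s/ (a sibilant) → -hil → *nujushil*.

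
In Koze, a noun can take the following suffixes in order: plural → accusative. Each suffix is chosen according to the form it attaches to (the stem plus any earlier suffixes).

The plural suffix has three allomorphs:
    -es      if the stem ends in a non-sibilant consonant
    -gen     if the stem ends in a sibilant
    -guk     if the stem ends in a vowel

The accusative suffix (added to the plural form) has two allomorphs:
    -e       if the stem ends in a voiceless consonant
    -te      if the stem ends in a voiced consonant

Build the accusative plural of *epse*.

The final sound of *epse* is /e/, which is a vowel, so the plural suffix is -guk, giving *epseguk*.
The final consonant of the plural form *epseguk* is /k/, which is voiceless, so the accusative suffix is -e, giving *epseguke*.

epseguke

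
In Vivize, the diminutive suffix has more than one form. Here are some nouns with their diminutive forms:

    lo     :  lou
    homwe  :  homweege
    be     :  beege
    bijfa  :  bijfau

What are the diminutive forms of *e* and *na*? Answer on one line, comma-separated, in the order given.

Looking at the last vowel of each stem: -ege when the last vowel of the stem is a front vowel (*homwe*, *be*); -u when the last vowel of the stem is a back vowel (*lo*, *bijfa*).
*e* — last vowel /e/ (a front vowel) → -ege → *eege*.
*na* — last vowel /a/ (a back vowel) → -u → *nau*.

eege, nau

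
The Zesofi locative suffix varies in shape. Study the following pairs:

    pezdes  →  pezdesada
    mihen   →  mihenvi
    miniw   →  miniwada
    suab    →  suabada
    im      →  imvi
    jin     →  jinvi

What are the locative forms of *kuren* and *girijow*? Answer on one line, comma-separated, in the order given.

The alternation tracks the final consonant of the stem — -vi when the stem ends in a nasal (*mihen*, *im*, *jin*); -ada when the stem ends in a non-nasal consonant (*pezdes*, *miniw*, *suab*).
*kuren* — final consonant /n/ (a nasal) → -vi → *kurenvi*.
The final consonant of *girijow* is /w/, which is non-nasal, so the suffix is -ada, giving *girijowada*.

kurenvi, girijowada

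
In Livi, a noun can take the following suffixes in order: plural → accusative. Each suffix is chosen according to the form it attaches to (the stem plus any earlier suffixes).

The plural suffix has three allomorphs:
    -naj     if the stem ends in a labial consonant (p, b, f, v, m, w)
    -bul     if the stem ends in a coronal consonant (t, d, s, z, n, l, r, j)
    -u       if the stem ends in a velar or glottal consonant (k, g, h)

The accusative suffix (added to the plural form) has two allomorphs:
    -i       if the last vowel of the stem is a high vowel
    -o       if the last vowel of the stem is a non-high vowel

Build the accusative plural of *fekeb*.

*fekeb* — final consonant /b/ (labial) → -naj → *fekebnaj*.
The plural form *fekebnaj*: last vowel = /a/, a non-high vowel → -o → *fekebnajo*.

fekebnajo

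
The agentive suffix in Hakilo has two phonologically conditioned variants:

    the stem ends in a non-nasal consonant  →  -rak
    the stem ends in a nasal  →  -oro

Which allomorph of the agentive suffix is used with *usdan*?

*usdan* — final consonant /n/ (a nasal) → -oro.

-oro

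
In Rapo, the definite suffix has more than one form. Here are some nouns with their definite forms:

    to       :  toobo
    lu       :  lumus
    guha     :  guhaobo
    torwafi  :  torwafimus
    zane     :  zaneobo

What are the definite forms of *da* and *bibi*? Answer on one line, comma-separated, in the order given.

daobo, bibimus

Looking at the last vowel of each stem: -mus when the last vowel of the stem is a high vowel (*lu*, *torwafi*); -obo when the last vowel of the stem is a non-high vowel (*to*, *guha*, *zane*).
*da* — last vowel /a/ (a non-high vowel) → -obo → *daobo*.
*bibi*: last vowel = /i/, a high vowel → -mus → *bibimus*.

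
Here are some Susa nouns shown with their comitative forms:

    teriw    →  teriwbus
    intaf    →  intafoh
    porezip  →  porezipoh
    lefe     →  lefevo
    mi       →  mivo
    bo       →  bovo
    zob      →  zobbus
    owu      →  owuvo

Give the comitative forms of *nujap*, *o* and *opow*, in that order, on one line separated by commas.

nujapoh, ovo, opowbus

The suffix is conditioned by the final sound: -oh when the stem ends in a voiceless consonant (*intaf*, *porezip*); -bus when the stem ends in a voiced consonant (*teriw*, *zob*); -vo when the stem ends in a vowel (*lefe*, *mi*, *bo*, *owu*).
*nujap*: final sound = /p/, a voiceless consonant → -oh → *nujapoh*.
*o*: final sound = /o/, a vowel → -vo → *ovo*.
*opow*: final sound = /w/, a voiced consonant → -bus → *opowbus*.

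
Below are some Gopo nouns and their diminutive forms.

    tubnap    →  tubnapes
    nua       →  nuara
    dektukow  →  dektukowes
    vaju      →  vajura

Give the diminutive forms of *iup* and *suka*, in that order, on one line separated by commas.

iupes, sukara

The alternation tracks the final sound of the stem — -es when the stem ends in a consonant (*tubnap*, *dektukow*); -ra when the stem ends in a vowel (*nua*, *vaju*).
*iup*: final sound = /p/, a consonant → -es → *iupes*.
The final sound of *suka* is /a/, which is a vowel, so the suffix is -ra, giving *sukara*.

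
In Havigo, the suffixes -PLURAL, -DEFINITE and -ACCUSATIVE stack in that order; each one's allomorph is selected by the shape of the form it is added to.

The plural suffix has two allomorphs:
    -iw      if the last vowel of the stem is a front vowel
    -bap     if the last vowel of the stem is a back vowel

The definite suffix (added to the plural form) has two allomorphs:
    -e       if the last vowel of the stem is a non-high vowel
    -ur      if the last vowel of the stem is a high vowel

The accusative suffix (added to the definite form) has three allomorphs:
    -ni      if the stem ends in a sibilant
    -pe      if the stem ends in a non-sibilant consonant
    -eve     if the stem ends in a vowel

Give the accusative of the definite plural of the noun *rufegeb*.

rufegebiwurpe

The last vowel of *rufegeb* is /e/, which is a front vowel, so the plural suffix is -iw, giving *rufegebiw*.
The last vowel of the plural form *rufegebiw* is /i/, which is a high vowel, so the definite suffix is -ur, giving *rufegebiwur*.
The final sound of the definite form *rufegebiwur* is /r/, which is a non-sibilant consonant, so the accusative suffix is -pe, giving *rufegebiwurpe*.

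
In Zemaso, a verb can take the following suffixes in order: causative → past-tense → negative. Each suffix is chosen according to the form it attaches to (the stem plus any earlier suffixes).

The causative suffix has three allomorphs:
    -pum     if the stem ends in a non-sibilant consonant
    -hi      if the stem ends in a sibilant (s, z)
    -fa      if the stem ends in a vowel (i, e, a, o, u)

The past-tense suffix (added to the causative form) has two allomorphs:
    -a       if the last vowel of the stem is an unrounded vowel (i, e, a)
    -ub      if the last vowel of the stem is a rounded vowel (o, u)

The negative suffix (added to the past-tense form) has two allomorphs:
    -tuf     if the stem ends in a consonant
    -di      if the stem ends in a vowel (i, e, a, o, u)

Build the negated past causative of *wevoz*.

wevozhiadi

Since the final sound of *wevoz* is /z/ (a sibilant), it takes -hi, giving *wevozhi*.
The causative form *wevozhi* — last vowel /i/ (an unrounded vowel) → -a → *wevozhia*.
The past-tense form *wevozhia* — final sound /a/ (a vowel) → -di → *wevozhiadi*.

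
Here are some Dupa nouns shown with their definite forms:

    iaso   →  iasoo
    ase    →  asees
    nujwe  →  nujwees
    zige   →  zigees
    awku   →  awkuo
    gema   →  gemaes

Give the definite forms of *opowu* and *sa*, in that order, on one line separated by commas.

opowuo, saes

The pattern is rounding harmony: -o when the last vowel of the stem is a rounded vowel (*iaso*, *awku*); -es when the last vowel of the stem is an unrounded vowel (*ase*, *nujwe*, *zige*, *gema*).
Since the last vowel of *opowu* is /u/ (a rounded vowel), it takes -o, giving *opowuo*.
*sa* — last vowel /a/ (an unrounded vowel) → -es → *saes*.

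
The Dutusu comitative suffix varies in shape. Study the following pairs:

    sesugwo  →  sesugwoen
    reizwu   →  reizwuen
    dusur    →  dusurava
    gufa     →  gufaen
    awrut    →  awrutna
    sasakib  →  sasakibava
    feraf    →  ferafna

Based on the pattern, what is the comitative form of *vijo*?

vijoen

The alternation tracks the final sound of the stem — -na when the stem ends in a voiceless consonant (*awrut*, *feraf*); -ava when the stem ends in a voiced consonant (*dusur*, *sasakib*); -en when the stem ends in a vowel (*sesugwo*, *reizwu*, *gufa*).
*vijo*: final sound = /o/, a vowel → -en → *vijoen*.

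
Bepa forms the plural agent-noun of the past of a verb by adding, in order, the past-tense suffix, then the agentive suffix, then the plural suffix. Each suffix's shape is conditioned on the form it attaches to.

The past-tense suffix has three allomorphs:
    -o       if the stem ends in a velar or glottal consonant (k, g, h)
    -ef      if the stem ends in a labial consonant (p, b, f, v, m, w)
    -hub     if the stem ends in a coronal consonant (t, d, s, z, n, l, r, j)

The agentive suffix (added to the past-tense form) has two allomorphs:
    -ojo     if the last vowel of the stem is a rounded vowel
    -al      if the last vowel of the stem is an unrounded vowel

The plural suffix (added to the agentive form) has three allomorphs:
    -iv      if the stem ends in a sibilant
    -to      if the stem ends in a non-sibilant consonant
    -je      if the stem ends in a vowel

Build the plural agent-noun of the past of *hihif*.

hihifefalto

Since the final consonant of *hihif* is /f/ (labial), it takes -ef, giving *hihifef*.
The past-tense form *hihifef*: last vowel = /e/, an unrounded vowel → -al → *hihifefal*.
The final sound of the agentive form *hihifefal* is /l/, which is a non-sibilant consonant, so the plural suffix is -to, giving *hihifefalto*.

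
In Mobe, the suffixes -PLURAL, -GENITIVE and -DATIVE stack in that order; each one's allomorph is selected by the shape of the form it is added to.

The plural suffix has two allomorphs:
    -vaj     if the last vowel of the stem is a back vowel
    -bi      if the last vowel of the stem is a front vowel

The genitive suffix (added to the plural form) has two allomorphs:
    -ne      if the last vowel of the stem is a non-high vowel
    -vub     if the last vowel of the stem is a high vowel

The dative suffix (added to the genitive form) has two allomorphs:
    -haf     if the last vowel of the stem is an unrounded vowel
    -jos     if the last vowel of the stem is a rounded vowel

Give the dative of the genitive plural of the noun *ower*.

*ower*: last vowel = /e/, a front vowel → -bi → *owerbi*.
Since the last vowel of the plural form *owerbi* is /i/ (a high vowel), it takes -vub, giving *owerbivub*.
The last vowel of the genitive form *owerbivub* is /u/, which is a rounded vowel, so the dative suffix is -jos, giving *owerbivubjos*.

owerbivubjos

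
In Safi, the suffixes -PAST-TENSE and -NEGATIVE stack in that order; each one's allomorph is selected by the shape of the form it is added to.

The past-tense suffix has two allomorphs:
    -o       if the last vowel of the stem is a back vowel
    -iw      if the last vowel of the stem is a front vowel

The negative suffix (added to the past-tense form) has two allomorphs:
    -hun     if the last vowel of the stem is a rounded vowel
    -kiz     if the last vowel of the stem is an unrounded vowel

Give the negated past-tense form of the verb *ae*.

aeiwkiz

Since the last vowel of *ae* is /e/ (a front vowel), it takes -iw, giving *aeiw*.
The last vowel of the past-tense form *aeiw* is /i/, which is an unrounded vowel, so the negative suffix is -kiz, giving *aeiwkiz*.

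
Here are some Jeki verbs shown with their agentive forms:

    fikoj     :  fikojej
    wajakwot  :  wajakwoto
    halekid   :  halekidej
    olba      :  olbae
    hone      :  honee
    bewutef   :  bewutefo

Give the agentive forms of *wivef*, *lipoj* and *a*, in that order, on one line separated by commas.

wivefo, lipojej, ae

The suffix is conditioned by the final sound: -o when the stem ends in a voiceless consonant (*wajakwot*, *bewutef*); -ej when the stem ends in a voiced consonant (*fikoj*, *halekid*); -e when the stem ends in a vowel (*olba*, *hone*).
*wivef*: final sound = /f/, a voiceless consonant → -o → *wivefo*.
*lipoj*: final sound = /j/, a voiced consonant → -ej → *lipojej*.
*a*: final sound = /a/, a vowel → -e → *ae*.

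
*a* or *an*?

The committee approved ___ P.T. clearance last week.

The indefinite article is chosen by the initial *sound* of the following word, not its spelling.
The initialism *P.T.* is read letter by letter; the first letter, P, is pronounced /piː/, which begins with a consonant sound.
So the article is *a*: The committee approved a P.T. clearance last week.

a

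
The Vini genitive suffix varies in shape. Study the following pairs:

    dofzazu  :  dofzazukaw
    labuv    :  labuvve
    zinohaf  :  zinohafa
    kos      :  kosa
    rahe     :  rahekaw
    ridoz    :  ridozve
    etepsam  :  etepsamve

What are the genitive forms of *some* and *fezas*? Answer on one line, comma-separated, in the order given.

somekaw, fezasa

The pattern is voicing of the final sound: -a when the stem ends in a voiceless consonant (*zinohaf*, *kos*); -ve when the stem ends in a voiced consonant (*labuv*, *ridoz*, *etepsam*); -kaw when the stem ends in a vowel (*dofzazu*, *rahe*).
*some*: final sound = /e/, a vowel → -kaw → *somekaw*.
*fezas*: final sound = /s/, a voiceless consonant → -a → *fezasa*.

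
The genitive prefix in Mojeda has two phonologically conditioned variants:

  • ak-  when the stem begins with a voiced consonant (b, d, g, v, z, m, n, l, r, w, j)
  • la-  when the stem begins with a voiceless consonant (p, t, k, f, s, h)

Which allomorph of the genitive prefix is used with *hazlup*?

la-

*hazlup*: first consonant = /h/, voiceless → la-.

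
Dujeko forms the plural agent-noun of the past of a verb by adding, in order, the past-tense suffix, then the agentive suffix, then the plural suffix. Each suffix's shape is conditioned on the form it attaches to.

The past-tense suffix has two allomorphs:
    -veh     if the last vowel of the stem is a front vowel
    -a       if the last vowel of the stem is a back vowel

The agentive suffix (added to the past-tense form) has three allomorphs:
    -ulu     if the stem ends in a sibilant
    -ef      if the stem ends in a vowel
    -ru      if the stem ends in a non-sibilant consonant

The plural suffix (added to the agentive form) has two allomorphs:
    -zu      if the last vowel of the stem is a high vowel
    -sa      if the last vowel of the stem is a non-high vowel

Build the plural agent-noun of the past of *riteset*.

Since the last vowel of *riteset* is /e/ (a front vowel), it takes -veh, giving *ritesetveh*.
The past-tense form *ritesetveh* — final sound /h/ (a non-sibilant consonant) → -ru → *ritesetvehru*.
The agentive form *ritesetvehru* — last vowel /u/ (a high vowel) → -zu → *ritesetvehruzu*.

ritesetvehruzu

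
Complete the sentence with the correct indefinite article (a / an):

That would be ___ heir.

an

The indefinite article is chosen by the initial *sound* of the following word, not its spelling.
*heir* begins with the sound /ɛ/ (silent h) — a vowel sound.
So the article is *an*: That would be an heir.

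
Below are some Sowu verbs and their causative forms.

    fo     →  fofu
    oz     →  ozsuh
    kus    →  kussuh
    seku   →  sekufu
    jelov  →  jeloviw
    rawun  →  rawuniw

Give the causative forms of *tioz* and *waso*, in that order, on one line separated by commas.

tiozsuh, wasofu

The suffix is conditioned by the final sound: -suh when the stem ends in a sibilant (*oz*, *kus*); -iw when the stem ends in a non-sibilant consonant (*jelov*, *rawun*); -fu when the stem ends in a vowel (*fo*, *seku*).
The final sound of *tioz* is /z/, which is a sibilant, so the suffix is -suh, giving *tiozsuh*.
The final sound of *waso* is /o/, which is a vowel, so the suffix is -fu, giving *wasofu*.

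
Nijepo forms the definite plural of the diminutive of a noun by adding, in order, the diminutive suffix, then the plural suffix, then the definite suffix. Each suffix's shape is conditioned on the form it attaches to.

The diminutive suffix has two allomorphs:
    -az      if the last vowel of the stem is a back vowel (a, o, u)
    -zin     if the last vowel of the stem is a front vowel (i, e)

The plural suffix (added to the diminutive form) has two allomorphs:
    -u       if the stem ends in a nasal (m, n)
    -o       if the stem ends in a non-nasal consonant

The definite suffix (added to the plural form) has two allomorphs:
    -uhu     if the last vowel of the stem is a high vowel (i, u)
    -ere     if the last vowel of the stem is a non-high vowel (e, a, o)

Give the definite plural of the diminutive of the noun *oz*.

ozazoere

The last vowel of *oz* is /o/, which is a back vowel, so the diminutive suffix is -az, giving *ozaz*.
Since the final consonant of the diminutive form *ozaz* is /z/ (non-nasal), it takes -o, giving *ozazo*.
Since the last vowel of the plural form *ozazo* is /o/ (a non-high vowel), it takes -ere, giving *ozazoere*.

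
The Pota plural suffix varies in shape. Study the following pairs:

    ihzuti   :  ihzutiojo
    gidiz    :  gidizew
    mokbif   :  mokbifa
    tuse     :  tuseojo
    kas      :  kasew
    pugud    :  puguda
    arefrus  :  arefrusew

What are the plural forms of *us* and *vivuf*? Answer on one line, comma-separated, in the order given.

The pattern is sibilance of the final sound: -ew when the stem ends in a sibilant (*gidiz*, *kas*, *arefrus*); -a when the stem ends in a non-sibilant consonant (*mokbif*, *pugud*); -ojo when the stem ends in a vowel (*ihzuti*, *tuse*).
The final sound of *us* is /s/, which is a sibilant, so the suffix is -ew, giving *usew*.
The final sound of *vivuf* is /f/, which is a non-sibilant consonant, so the suffix is -a, giving *vivufa*.

usew, vivufa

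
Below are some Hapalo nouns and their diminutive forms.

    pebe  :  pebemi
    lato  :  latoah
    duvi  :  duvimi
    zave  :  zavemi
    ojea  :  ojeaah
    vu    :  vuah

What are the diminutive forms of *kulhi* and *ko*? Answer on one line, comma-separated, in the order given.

The pattern is front/back vowel harmony: -mi when the last vowel of the stem is a front vowel (*pebe*, *duvi*, *zave*); -ah when the last vowel of the stem is a back vowel (*lato*, *ojea*, *vu*).
*kulhi*: last vowel = /i/, a front vowel → -mi → *kulhimi*.
*ko* — last vowel /o/ (a back vowel) → -ah → *koah*.

kulhimi, koah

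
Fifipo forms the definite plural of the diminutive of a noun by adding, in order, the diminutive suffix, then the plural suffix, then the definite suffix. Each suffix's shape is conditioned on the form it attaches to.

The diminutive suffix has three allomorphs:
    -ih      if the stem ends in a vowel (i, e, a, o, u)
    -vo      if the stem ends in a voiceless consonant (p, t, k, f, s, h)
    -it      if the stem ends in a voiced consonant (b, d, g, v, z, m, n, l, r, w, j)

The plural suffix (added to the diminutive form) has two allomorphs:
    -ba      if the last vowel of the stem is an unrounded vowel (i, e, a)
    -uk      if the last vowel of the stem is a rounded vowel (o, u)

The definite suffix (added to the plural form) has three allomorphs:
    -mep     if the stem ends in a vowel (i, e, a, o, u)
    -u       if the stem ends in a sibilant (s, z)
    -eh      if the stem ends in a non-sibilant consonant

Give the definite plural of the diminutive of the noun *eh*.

The final sound of *eh* is /h/, which is a voiceless consonant, so the diminutive suffix is -vo, giving *ehvo*.
The diminutive form *ehvo* — last vowel /o/ (a rounded vowel) → -uk → *ehvouk*.
The plural form *ehvouk* — final sound /k/ (a non-sibilant consonant) → -eh → *ehvoukeh*.

ehvoukeh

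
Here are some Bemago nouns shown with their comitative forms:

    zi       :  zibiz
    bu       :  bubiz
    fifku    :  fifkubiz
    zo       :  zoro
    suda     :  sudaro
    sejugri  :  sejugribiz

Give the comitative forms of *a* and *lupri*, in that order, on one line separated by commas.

The pattern is height harmony: -biz when the last vowel of the stem is a high vowel (*zi*, *bu*, *fifku*, *sejugri*); -ro when the last vowel of the stem is a non-high vowel (*zo*, *suda*).
The last vowel of *a* is /a/, which is a non-high vowel, so the suffix is -ro, giving *aro*.
*lupri*: last vowel = /i/, a high vowel → -biz → *lupribiz*.

aro, lupribiz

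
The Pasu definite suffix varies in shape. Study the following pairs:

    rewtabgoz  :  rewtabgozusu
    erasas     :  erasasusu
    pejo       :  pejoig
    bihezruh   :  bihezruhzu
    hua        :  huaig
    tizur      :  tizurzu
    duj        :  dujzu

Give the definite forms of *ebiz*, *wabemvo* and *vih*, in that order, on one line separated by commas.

ebizusu, wabemvoig, vihzu

The suffix is conditioned by the final sound: -usu when the stem ends in a sibilant (*rewtabgoz*, *erasas*); -zu when the stem ends in a non-sibilant consonant (*bihezruh*, *tizur*, *duj*); -ig when the stem ends in a vowel (*pejo*, *hua*).
*ebiz*: final sound = /z/, a sibilant → -usu → *ebizusu*.
The final sound of *wabemvo* is /o/, which is a vowel, so the suffix is -ig, giving *wabemvoig*.
Since the final sound of *vih* is /h/ (a non-sibilant consonant), it takes -zu, giving *vihzu*.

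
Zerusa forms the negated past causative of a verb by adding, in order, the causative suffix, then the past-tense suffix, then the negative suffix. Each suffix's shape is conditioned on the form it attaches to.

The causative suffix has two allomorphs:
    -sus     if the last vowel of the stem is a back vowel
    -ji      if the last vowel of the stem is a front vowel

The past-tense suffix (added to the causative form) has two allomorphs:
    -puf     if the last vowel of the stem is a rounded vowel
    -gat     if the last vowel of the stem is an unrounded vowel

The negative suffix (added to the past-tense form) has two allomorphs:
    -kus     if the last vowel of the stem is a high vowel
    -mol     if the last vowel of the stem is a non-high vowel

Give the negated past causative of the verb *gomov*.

gomovsuspufkus

The last vowel of *gomov* is /o/, which is a back vowel, so the causative suffix is -sus, giving *gomovsus*.
The causative form *gomovsus*: last vowel = /u/, a rounded vowel → -puf → *gomovsuspuf*.
The last vowel of the past-tense form *gomovsuspuf* is /u/, which is a high vowel, so the negative suffix is -kus, giving *gomovsuspufkus*.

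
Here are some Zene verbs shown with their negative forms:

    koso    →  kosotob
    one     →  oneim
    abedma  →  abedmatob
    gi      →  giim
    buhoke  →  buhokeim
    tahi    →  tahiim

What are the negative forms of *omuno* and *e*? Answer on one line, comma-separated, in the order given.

The suffix is conditioned by the last vowel: -im when the last vowel of the stem is a front vowel (*one*, *gi*, *buhoke*, *tahi*); -tob when the last vowel of the stem is a back vowel (*koso*, *abedma*).
Since the last vowel of *omuno* is /o/ (a back vowel), it takes -tob, giving *omunotob*.
*e*: last vowel = /e/, a front vowel → -im → *eim*.

omunotob, eim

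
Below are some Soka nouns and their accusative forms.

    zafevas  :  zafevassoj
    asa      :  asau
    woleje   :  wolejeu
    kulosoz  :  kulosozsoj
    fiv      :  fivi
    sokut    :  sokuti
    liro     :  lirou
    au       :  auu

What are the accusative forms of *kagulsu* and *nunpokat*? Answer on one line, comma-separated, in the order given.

Looking at the final sound of each stem: -soj when the stem ends in a sibilant (*zafevas*, *kulosoz*); -i when the stem ends in a non-sibilant consonant (*fiv*, *sokut*); -u when the stem ends in a vowel (*asa*, *woleje*, *liro*, *au*).
*kagulsu* — final sound /u/ (a vowel) → -u → *kagulsuu*.
Since the final sound of *nunpokat* is /t/ (a non-sibilant consonant), it takes -i, giving *nunpokati*.

kagulsuu, nunpokati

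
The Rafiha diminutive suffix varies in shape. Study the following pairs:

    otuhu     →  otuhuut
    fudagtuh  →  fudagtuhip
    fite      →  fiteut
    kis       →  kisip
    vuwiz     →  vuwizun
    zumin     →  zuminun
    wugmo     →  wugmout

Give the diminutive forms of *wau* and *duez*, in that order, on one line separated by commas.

The suffix is conditioned by the final sound: -ip when the stem ends in a voiceless consonant (*fudagtuh*, *kis*); -un when the stem ends in a voiced consonant (*vuwiz*, *zumin*); -ut when the stem ends in a vowel (*otuhu*, *fite*, *wugmo*).
The final sound of *wau* is /u/, which is a vowel, so the suffix is -ut, giving *wauut*.
*duez* — final sound /z/ (a voiced consonant) → -un → *duezun*.

wauut, duezun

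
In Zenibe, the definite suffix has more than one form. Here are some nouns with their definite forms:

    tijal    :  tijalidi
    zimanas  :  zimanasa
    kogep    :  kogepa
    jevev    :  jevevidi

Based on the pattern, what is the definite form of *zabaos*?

zabaosa

The suffix is conditioned by the final consonant: -a when the stem ends in a voiceless consonant (*zimanas*, *kogep*); -idi when the stem ends in a voiced consonant (*tijal*, *jevev*).
Since the final consonant of *zabaos* is /s/ (voiceless), it takes -a, giving *zabaosa*.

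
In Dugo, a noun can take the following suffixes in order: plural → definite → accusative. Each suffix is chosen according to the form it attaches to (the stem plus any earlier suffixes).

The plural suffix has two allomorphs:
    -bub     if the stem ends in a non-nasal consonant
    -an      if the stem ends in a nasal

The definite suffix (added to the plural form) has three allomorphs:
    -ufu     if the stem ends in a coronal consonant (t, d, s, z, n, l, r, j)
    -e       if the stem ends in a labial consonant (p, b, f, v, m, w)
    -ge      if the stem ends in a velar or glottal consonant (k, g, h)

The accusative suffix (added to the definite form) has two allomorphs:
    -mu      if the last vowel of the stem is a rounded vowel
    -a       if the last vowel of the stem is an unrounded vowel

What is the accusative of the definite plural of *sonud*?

sonudbubea

The final consonant of *sonud* is /d/, which is non-nasal, so the plural suffix is -bub, giving *sonudbub*.
Since the final consonant of the plural form *sonudbub* is /b/ (labial), it takes -e, giving *sonudbube*.
The definite form *sonudbube*: last vowel = /e/, an unrounded vowel → -a → *sonudbubea*.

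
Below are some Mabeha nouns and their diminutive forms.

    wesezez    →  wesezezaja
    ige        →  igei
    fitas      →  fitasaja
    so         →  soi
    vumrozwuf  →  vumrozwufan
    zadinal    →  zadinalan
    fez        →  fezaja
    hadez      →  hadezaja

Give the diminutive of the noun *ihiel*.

The suffix is conditioned by the final sound: -aja when the stem ends in a sibilant (*wesezez*, *fitas*, *fez*, *hadez*); -an when the stem ends in a non-sibilant consonant (*vumrozwuf*, *zadinal*); -i when the stem ends in a vowel (*ige*, *so*).
The final sound of *ihiel* is /l/, which is a non-sibilant consonant, so the suffix is -an, giving *ihielan*.

ihielan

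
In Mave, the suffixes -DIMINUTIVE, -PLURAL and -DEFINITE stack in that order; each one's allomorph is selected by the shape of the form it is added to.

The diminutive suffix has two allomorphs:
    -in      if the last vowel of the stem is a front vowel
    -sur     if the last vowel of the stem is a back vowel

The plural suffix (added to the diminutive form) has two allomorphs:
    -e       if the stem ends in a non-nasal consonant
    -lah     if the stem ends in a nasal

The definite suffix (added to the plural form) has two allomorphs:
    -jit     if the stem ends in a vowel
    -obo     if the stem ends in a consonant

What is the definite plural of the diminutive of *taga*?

*taga*: last vowel = /a/, a back vowel → -sur → *tagasur*.
Since the final consonant of the diminutive form *tagasur* is /r/ (non-nasal), it takes -e, giving *tagasure*.
The plural form *tagasure*: final sound = /e/, a vowel → -jit → *tagasurejit*.

tagasurejit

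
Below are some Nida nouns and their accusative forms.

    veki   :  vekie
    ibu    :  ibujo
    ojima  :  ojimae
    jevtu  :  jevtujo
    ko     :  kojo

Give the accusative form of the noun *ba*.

bae

The pattern is rounding harmony: -jo when the last vowel of the stem is a rounded vowel (*ibu*, *jevtu*, *ko*); -e when the last vowel of the stem is an unrounded vowel (*veki*, *ojima*).
*ba*: last vowel = /a/, an unrounded vowel → -e → *bae*.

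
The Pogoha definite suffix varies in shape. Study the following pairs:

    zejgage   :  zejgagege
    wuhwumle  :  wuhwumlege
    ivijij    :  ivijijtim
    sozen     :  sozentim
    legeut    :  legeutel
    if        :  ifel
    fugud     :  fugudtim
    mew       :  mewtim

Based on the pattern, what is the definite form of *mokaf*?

The alternation tracks the final sound of the stem — -el when the stem ends in a voiceless consonant (*legeut*, *if*); -tim when the stem ends in a voiced consonant (*ivijij*, *sozen*, *fugud*, *mew*); -ge when the stem ends in a vowel (*zejgage*, *wuhwumle*).
*mokaf* — final sound /f/ (a voiceless consonant) → -el → *mokafel*.

mokafel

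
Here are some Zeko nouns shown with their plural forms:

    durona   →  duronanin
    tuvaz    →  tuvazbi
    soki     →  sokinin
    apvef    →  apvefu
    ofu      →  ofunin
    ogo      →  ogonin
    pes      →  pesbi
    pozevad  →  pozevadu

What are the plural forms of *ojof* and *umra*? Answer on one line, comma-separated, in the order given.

ojofu, umranin

Looking at the final sound of each stem: -bi when the stem ends in a sibilant (*tuvaz*, *pes*); -u when the stem ends in a non-sibilant consonant (*apvef*, *pozevad*); -nin when the stem ends in a vowel (*durona*, *soki*, *ofu*, *ogo*).
Since the final sound of *ojof* is /f/ (a non-sibilant consonant), it takes -u, giving *ojofu*.
*umra*: final sound = /a/, a vowel → -nin → *umranin*.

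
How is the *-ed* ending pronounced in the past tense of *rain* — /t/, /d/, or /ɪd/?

/d/

The stem *rain* ends in a voiced sound other than /d/.
The -ed suffix is realized as /ɪd/ after /t, d/; as /t/ after other voiceless consonants; and as /d/ after other voiced sounds.
So -ed on *rain* is pronounced /d/.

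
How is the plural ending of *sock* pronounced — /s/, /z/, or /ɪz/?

/s/

The stem *sock* ends in a voiceless non-sibilant consonant.
The plural suffix surfaces as /ɪz/ after sibilants, /s/ after other voiceless consonants, and /z/ after other voiced sounds.
So the plural -s on *sock* is pronounced /s/.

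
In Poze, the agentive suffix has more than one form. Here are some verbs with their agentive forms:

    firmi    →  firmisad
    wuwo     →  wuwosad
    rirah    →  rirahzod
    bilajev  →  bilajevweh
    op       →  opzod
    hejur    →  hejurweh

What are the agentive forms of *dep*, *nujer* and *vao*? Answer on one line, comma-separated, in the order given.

The alternation tracks the final sound of the stem — -zod when the stem ends in a voiceless consonant (*rirah*, *op*); -weh when the stem ends in a voiced consonant (*bilajev*, *hejur*); -sad when the stem ends in a vowel (*firmi*, *wuwo*).
*dep* — final sound /p/ (a voiceless consonant) → -zod → *depzod*.
*nujer*: final sound = /r/, a voiced consonant → -weh → *nujerweh*.
Since the final sound of *vao* is /o/ (a vowel), it takes -sad, giving *vaosad*.

depzod, nujerweh, vaosad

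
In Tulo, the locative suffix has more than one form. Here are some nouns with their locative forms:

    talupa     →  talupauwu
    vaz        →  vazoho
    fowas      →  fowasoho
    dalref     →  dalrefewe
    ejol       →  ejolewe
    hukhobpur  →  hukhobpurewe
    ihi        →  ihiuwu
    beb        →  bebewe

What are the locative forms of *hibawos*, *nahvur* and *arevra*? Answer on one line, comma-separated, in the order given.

The pattern is sibilance of the final sound: -oho when the stem ends in a sibilant (*vaz*, *fowas*); -ewe when the stem ends in a non-sibilant consonant (*dalref*, *ejol*, *hukhobpur*, *beb*); -uwu when the stem ends in a vowel (*talupa*, *ihi*).
The final sound of *hibawos* is /s/, which is a sibilant, so the suffix is -oho, giving *hibawosoho*.
Since the final sound of *nahvur* is /r/ (a non-sibilant consonant), it takes -ewe, giving *nahvurewe*.
Since the final sound of *arevra* is /a/ (a vowel), it takes -uwu, giving *arevrauwu*.

hibawosoho, nahvurewe, arevrauwu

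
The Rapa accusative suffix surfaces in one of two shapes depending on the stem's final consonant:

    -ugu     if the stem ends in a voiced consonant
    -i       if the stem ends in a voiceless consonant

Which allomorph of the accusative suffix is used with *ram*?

The final consonant of *ram* is /m/, which is voiced, so the suffix is -ugu.

-ugu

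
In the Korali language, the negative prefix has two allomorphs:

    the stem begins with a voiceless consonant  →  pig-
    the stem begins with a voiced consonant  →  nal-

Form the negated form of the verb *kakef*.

pigkakef

*kakef*: first consonant = /k/, voiceless → pig- → *pigkakef*.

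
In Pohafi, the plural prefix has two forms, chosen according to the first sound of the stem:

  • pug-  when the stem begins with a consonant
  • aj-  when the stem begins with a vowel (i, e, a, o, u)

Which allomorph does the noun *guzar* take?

pug-

*guzar*: first sound = /g/, a consonant → pug-.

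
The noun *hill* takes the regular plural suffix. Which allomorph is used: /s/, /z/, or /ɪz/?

/z/

The stem *hill* ends in a voiced non-sibilant sound.
The plural suffix surfaces as /ɪz/ after sibilants, /s/ after other voiceless consonants, and /z/ after other voiced sounds.
So the plural -s on *hill* is pronounced /z/.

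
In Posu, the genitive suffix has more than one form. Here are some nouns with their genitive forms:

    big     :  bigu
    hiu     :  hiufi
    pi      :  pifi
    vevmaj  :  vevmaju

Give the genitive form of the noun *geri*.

The pattern is consonant vs. vowel: -u when the stem ends in a consonant (*big*, *vevmaj*); -fi when the stem ends in a vowel (*hiu*, *pi*).
*geri*: final sound = /i/, a vowel → -fi → *gerifi*.

gerifi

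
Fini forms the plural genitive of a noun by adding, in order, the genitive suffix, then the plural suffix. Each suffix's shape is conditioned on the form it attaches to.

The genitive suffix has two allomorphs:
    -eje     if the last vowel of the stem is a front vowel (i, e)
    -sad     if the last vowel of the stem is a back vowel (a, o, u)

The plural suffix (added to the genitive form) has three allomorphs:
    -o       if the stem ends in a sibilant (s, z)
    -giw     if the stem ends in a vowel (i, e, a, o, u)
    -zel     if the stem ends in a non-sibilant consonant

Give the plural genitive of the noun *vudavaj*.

*vudavaj*: last vowel = /a/, a back vowel → -sad → *vudavajsad*.
The genitive form *vudavajsad* — final sound /d/ (a non-sibilant consonant) → -zel → *vudavajsadzel*.

vudavajsadzel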